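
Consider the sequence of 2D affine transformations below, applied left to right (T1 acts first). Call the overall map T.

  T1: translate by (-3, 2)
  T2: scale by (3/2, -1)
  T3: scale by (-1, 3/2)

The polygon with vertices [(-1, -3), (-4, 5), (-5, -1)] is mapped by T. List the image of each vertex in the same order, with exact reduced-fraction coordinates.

T1 translate by (-3, 2): (-1, -3) → (-4, -1); (-4, 5) → (-7, 7); (-5, -1) → (-8, 1)
T2 scale by (3/2, -1): (-4, -1) → (-6, 1); (-7, 7) → (-21/2, -7); (-8, 1) → (-12, -1)
T3 scale by (-1, 3/2): (-6, 1) → (6, 3/2); (-21/2, -7) → (21/2, -21/2); (-12, -1) → (12, -3/2)

image vertices: (6, 3/2), (21/2, -21/2), (12, -3/2)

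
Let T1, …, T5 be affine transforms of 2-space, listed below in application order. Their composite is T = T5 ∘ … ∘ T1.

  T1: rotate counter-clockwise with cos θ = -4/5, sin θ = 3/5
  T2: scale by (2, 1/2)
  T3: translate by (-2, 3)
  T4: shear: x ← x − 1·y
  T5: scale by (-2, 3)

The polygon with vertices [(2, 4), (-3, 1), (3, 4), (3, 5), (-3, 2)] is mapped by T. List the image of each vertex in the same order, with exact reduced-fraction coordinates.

image vertices: (24, 6), (1/5, 51/10), (139/5, 69/10), (147/5, 57/10), (9/5, 39/10)

T1 rotate counter-clockwise with cos θ = -4/5, sin θ = 3/5: (2, 4) → (-4, -2); (-3, 1) → (9/5, -13/5); (3, 4) → (-24/5, -7/5); (3, 5) → (-27/5, -11/5); (-3, 2) → (6/5, -17/5)
T2 scale by (2, 1/2): (-4, -2) → (-8, -1); (9/5, -13/5) → (18/5, -13/10); (-24/5, -7/5) → (-48/5, -7/10); (-27/5, -11/5) → (-54/5, -11/10); (6/5, -17/5) → (12/5, -17/10)
T3 translate by (-2, 3): (-8, -1) → (-10, 2); (18/5, -13/10) → (8/5, 17/10); (-48/5, -7/10) → (-58/5, 23/10); (-54/5, -11/10) → (-64/5, 19/10); (12/5, -17/10) → (2/5, 13/10)
T4 shear: x ← x − 1·y: (-10, 2) → (-12, 2); (8/5, 17/10) → (-1/10, 17/10); (-58/5, 23/10) → (-139/10, 23/10); (-64/5, 19/10) → (-147/10, 19/10); (2/5, 13/10) → (-9/10, 13/10)
T5 scale by (-2, 3): (-12, 2) → (24, 6); (-1/10, 17/10) → (1/5, 51/10); (-139/10, 23/10) → (139/5, 69/10); (-147/10, 19/10) → (147/5, 57/10); (-9/10, 13/10) → (9/5, 39/10)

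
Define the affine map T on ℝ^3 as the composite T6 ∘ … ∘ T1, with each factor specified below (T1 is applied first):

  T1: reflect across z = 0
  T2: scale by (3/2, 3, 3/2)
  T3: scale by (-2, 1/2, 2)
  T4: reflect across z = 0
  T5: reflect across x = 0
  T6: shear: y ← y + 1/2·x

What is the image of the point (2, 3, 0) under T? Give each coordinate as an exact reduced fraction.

T(p) = (6, 15/2, 0)

T1 reflect across z = 0: (2, 3, 0) → (2, 3, 0)
T2 scale by (3/2, 3, 3/2): (2, 3, 0) → (3, 9, 0)
T3 scale by (-2, 1/2, 2): (3, 9, 0) → (-6, 9/2, 0)
T4 reflect across z = 0: (-6, 9/2, 0) → (-6, 9/2, 0)
T5 reflect across x = 0: (-6, 9/2, 0) → (6, 9/2, 0)
T6 shear: y ← y + 1/2·x: (6, 9/2, 0) → (6, 15/2, 0)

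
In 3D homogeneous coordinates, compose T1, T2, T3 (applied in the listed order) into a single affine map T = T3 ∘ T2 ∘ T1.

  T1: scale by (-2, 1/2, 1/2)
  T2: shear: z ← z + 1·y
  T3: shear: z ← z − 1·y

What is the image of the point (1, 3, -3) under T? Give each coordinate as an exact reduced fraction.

T1 scale by (-2, 1/2, 1/2): (1, 3, -3) → (-2, 3/2, -3/2)
T2 shear: z ← z + 1·y: (-2, 3/2, -3/2) → (-2, 3/2, 0)
T3 shear: z ← z − 1·y: (-2, 3/2, 0) → (-2, 3/2, -3/2)

T(p) = (-2, 3/2, -3/2)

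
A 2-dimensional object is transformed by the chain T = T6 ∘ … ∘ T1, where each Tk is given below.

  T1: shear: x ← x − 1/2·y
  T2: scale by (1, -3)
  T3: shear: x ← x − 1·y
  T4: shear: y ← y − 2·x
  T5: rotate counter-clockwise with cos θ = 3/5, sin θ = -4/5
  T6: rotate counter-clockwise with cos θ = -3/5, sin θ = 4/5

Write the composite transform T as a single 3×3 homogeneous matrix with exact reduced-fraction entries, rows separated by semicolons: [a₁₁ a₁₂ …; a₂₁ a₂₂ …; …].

T = [11/5 419/50 0; 2/5 4/25 0; 0 0 1]

T1 = [1 -1/2 0; 0 1 0; 0 0 1]
T2·T1 = [1 -1/2 0; 0 -3 0; 0 0 1]
T3·…·T1 = [1 5/2 0; 0 -3 0; 0 0 1]
T4·…·T1 = [1 5/2 0; -2 -8 0; 0 0 1]
T5·…·T1 = [-1 -49/10 0; -2 -34/5 0; 0 0 1]
T6·…·T1 = [11/5 419/50 0; 2/5 4/25 0; 0 0 1]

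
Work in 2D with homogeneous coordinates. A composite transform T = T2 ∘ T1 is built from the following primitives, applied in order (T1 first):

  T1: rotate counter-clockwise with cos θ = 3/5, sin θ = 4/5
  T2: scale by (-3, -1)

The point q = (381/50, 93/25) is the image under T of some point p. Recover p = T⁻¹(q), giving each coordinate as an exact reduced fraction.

T1 = [3/5 -4/5 0; 4/5 3/5 0; 0 0 1]
T2·T1 = [-9/5 12/5 0; -4/5 -3/5 0; 0 0 1]
det M = 3; M⁻¹ = [-1/5 -4/5 0; 4/15 -3/5 0; 0 0 1]
M⁻¹ · (381/50, 93/25)ᵀ = (-9/2, -1/5)ᵀ

p = (-9/2, -1/5)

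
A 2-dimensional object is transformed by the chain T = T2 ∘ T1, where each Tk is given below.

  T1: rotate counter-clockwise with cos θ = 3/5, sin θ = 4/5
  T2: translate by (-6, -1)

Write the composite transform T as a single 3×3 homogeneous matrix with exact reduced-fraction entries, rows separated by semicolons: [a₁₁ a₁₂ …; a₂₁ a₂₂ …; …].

T1 = [3/5 -4/5 0; 4/5 3/5 0; 0 0 1]
T2·T1 = [3/5 -4/5 -6; 4/5 3/5 -1; 0 0 1]

T = [3/5 -4/5 -6; 4/5 3/5 -1; 0 0 1]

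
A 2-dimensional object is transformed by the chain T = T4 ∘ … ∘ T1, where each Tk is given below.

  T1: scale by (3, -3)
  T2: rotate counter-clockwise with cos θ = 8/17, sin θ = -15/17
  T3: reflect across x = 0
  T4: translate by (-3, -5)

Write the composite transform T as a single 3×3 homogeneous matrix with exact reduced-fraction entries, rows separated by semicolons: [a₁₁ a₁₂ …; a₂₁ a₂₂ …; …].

T1 = [3 0 0; 0 -3 0; 0 0 1]
T2·T1 = [24/17 -45/17 0; -45/17 -24/17 0; 0 0 1]
T3·…·T1 = [-24/17 45/17 0; -45/17 -24/17 0; 0 0 1]
T4·…·T1 = [-24/17 45/17 -3; -45/17 -24/17 -5; 0 0 1]

T = [-24/17 45/17 -3; -45/17 -24/17 -5; 0 0 1]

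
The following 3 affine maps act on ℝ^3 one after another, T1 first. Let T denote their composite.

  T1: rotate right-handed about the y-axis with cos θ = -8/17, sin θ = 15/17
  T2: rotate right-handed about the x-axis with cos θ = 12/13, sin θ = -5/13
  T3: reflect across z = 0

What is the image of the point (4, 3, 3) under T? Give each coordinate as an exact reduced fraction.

T(p) = (13/17, 192/221, 1263/221)

T1 rotate right-handed about the y-axis with cos θ = -8/17, sin θ = 15/17: (4, 3, 3) → (13/17, 3, -84/17)
T2 rotate right-handed about the x-axis with cos θ = 12/13, sin θ = -5/13: (13/17, 3, -84/17) → (13/17, 192/221, -1263/221)
T3 reflect across z = 0: (13/17, 192/221, -1263/221) → (13/17, 192/221, 1263/221)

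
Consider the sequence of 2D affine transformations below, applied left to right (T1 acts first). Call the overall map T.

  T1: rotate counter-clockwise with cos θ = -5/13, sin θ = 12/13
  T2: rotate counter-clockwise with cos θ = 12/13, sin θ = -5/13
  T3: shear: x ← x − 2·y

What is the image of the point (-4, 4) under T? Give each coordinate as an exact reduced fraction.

T1 rotate counter-clockwise with cos θ = -5/13, sin θ = 12/13: (-4, 4) → (-28/13, -68/13)
T2 rotate counter-clockwise with cos θ = 12/13, sin θ = -5/13: (-28/13, -68/13) → (-4, -4)
T3 shear: x ← x − 2·y: (-4, -4) → (4, -4)

T(p) = (4, -4)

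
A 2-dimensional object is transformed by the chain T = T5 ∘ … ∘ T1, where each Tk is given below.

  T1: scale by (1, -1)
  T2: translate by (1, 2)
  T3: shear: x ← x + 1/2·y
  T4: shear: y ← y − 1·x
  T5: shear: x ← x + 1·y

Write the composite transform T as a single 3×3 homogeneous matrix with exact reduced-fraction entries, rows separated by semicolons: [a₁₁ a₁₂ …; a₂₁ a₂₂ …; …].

T1 = [1 0 0; 0 -1 0; 0 0 1]
T2·T1 = [1 0 1; 0 -1 2; 0 0 1]
T3·…·T1 = [1 -1/2 2; 0 -1 2; 0 0 1]
T4·…·T1 = [1 -1/2 2; -1 -1/2 0; 0 0 1]
T5·…·T1 = [0 -1 2; -1 -1/2 0; 0 0 1]

T = [0 -1 2; -1 -1/2 0; 0 0 1]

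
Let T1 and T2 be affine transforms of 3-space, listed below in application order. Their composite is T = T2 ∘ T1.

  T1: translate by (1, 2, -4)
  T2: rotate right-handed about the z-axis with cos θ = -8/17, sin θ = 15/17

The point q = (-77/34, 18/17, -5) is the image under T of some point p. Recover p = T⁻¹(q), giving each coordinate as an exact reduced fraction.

T1 = [1 0 0 1; 0 1 0 2; 0 0 1 -4; 0 0 0 1]
T2·T1 = [-8/17 -15/17 0 -38/17; 15/17 -8/17 0 -1/17; 0 0 1 -4; 0 0 0 1]
det M = 1; M⁻¹ = [-8/17 15/17 0 -1; -15/17 -8/17 0 -2; 0 0 1 4; 0 0 0 1]
M⁻¹ · (-77/34, 18/17, -5)ᵀ = (1, -1/2, -1)ᵀ

p = (1, -1/2, -1)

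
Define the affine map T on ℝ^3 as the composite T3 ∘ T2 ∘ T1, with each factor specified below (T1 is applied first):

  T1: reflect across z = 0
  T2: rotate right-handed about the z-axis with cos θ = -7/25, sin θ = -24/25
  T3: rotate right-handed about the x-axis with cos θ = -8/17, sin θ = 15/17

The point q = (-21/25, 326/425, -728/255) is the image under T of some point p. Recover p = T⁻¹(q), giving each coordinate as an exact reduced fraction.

T1 = [1 0 0 0; 0 1 0 0; 0 0 -1 0; 0 0 0 1]
T2·T1 = [-7/25 24/25 0 0; -24/25 -7/25 0 0; 0 0 -1 0; 0 0 0 1]
T3·…·T1 = [-7/25 24/25 0 0; 192/425 56/425 15/17 0; -72/85 -21/85 8/17 0; 0 0 0 1]
det M = -1; M⁻¹ = [-7/25 192/425 -72/85 0; 24/25 56/425 -21/85 0; 0 15/17 8/17 0; 0 0 0 1]
M⁻¹ · (-21/25, 326/425, -728/255)ᵀ = (3, 0, -2/3)ᵀ

p = (3, 0, -2/3)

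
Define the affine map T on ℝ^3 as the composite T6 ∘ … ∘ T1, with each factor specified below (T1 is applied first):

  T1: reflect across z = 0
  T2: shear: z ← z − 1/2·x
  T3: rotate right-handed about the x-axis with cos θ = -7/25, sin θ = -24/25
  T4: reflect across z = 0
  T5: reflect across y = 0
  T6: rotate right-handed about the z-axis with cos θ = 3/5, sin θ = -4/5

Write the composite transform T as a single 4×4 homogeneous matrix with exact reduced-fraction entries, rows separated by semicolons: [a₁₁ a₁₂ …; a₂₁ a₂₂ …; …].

T1 = [1 0 0 0; 0 1 0 0; 0 0 -1 0; 0 0 0 1]
T2·T1 = [1 0 0 0; 0 1 0 0; -1/2 0 -1 0; 0 0 0 1]
T3·…·T1 = [1 0 0 0; -12/25 -7/25 -24/25 0; 7/50 -24/25 7/25 0; 0 0 0 1]
T4·…·T1 = [1 0 0 0; -12/25 -7/25 -24/25 0; -7/50 24/25 -7/25 0; 0 0 0 1]
T5·…·T1 = [1 0 0 0; 12/25 7/25 24/25 0; -7/50 24/25 -7/25 0; 0 0 0 1]
T6·…·T1 = [123/125 28/125 96/125 0; -64/125 21/125 72/125 0; -7/50 24/25 -7/25 0; 0 0 0 1]

T = [123/125 28/125 96/125 0; -64/125 21/125 72/125 0; -7/50 24/25 -7/25 0; 0 0 0 1]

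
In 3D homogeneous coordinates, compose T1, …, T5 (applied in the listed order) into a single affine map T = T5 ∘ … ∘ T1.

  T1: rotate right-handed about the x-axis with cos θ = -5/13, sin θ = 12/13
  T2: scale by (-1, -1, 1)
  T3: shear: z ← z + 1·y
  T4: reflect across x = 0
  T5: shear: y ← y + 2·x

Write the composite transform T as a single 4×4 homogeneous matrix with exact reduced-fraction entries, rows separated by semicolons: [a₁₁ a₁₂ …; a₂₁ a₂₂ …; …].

T = [1 0 0 0; 2 5/13 12/13 0; 0 17/13 7/13 0; 0 0 0 1]

T1 = [1 0 0 0; 0 -5/13 -12/13 0; 0 12/13 -5/13 0; 0 0 0 1]
T2·T1 = [-1 0 0 0; 0 5/13 12/13 0; 0 12/13 -5/13 0; 0 0 0 1]
T3·…·T1 = [-1 0 0 0; 0 5/13 12/13 0; 0 17/13 7/13 0; 0 0 0 1]
T4·…·T1 = [1 0 0 0; 0 5/13 12/13 0; 0 17/13 7/13 0; 0 0 0 1]
T5·…·T1 = [1 0 0 0; 2 5/13 12/13 0; 0 17/13 7/13 0; 0 0 0 1]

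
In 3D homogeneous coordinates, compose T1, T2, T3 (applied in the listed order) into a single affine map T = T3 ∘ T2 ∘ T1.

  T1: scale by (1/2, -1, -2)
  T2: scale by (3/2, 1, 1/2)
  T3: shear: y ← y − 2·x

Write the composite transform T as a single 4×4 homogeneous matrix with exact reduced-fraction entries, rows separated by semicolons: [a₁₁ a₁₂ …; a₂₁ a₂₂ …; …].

T = [3/4 0 0 0; -3/2 -1 0 0; 0 0 -1 0; 0 0 0 1]

T1 = [1/2 0 0 0; 0 -1 0 0; 0 0 -2 0; 0 0 0 1]
T2·T1 = [3/4 0 0 0; 0 -1 0 0; 0 0 -1 0; 0 0 0 1]
T3·…·T1 = [3/4 0 0 0; -3/2 -1 0 0; 0 0 -1 0; 0 0 0 1]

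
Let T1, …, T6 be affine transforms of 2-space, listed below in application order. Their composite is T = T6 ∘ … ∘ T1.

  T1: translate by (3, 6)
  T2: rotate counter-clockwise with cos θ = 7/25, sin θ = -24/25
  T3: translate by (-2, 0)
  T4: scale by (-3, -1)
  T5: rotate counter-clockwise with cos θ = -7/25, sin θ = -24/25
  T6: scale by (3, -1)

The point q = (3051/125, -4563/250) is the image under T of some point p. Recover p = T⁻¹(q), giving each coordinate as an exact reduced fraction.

p = (2, 3/2)

T1 = [1 0 3; 0 1 6; 0 0 1]
T2·T1 = [7/25 24/25 33/5; -24/25 7/25 -6/5; 0 0 1]
T3·…·T1 = [7/25 24/25 23/5; -24/25 7/25 -6/5; 0 0 1]
T4·…·T1 = [-21/25 -72/25 -69/5; 24/25 -7/25 6/5; 0 0 1]
T5·…·T1 = [723/625 336/625 627/125; 336/625 1777/625 1614/125; 0 0 1]
T6·…·T1 = [2169/625 1008/625 1881/125; -336/625 -1777/625 -1614/125; 0 0 1]
det M = -9; M⁻¹ = [1777/5625 112/625 -61/25; -112/1875 -241/625 -102/25; 0 0 1]
M⁻¹ · (3051/125, -4563/250)ᵀ = (2, 3/2)ᵀ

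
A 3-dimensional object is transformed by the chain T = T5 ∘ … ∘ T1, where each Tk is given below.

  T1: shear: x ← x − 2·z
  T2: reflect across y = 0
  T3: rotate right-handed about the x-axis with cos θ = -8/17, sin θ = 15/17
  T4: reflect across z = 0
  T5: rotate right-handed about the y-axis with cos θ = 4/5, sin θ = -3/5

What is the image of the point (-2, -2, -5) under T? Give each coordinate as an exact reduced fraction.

T(p) = (754/85, 59/17, 128/85)

T1 shear: x ← x − 2·z: (-2, -2, -5) → (8, -2, -5)
T2 reflect across y = 0: (8, -2, -5) → (8, 2, -5)
T3 rotate right-handed about the x-axis with cos θ = -8/17, sin θ = 15/17: (8, 2, -5) → (8, 59/17, 70/17)
T4 reflect across z = 0: (8, 59/17, 70/17) → (8, 59/17, -70/17)
T5 rotate right-handed about the y-axis with cos θ = 4/5, sin θ = -3/5: (8, 59/17, -70/17) → (754/85, 59/17, 128/85)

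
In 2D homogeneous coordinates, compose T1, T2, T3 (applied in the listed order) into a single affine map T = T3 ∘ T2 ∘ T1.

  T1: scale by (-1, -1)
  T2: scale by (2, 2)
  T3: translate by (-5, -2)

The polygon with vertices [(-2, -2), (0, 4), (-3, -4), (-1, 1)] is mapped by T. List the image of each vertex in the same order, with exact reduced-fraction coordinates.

T1 scale by (-1, -1): (-2, -2) → (2, 2); (0, 4) → (0, -4); (-3, -4) → (3, 4); (-1, 1) → (1, -1)
T2 scale by (2, 2): (2, 2) → (4, 4); (0, -4) → (0, -8); (3, 4) → (6, 8); (1, -1) → (2, -2)
T3 translate by (-5, -2): (4, 4) → (-1, 2); (0, -8) → (-5, -10); (6, 8) → (1, 6); (2, -2) → (-3, -4)

image vertices: (-1, 2), (-5, -10), (1, 6), (-3, -4)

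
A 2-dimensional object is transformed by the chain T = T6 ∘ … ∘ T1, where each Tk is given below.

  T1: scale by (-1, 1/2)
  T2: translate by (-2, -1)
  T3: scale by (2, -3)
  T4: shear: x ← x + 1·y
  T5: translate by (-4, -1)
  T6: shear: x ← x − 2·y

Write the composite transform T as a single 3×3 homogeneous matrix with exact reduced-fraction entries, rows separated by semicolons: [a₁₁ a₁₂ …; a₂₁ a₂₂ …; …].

T = [-2 3/2 -9; 0 -3/2 2; 0 0 1]

T1 = [-1 0 0; 0 1/2 0; 0 0 1]
T2·T1 = [-1 0 -2; 0 1/2 -1; 0 0 1]
T3·…·T1 = [-2 0 -4; 0 -3/2 3; 0 0 1]
T4·…·T1 = [-2 -3/2 -1; 0 -3/2 3; 0 0 1]
T5·…·T1 = [-2 -3/2 -5; 0 -3/2 2; 0 0 1]
T6·…·T1 = [-2 3/2 -9; 0 -3/2 2; 0 0 1]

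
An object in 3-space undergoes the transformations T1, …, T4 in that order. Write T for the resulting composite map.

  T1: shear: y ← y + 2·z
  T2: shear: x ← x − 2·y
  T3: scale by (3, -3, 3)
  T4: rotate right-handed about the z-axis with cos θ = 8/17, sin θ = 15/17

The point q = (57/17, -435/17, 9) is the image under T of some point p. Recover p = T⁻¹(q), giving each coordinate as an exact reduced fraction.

T1 = [1 0 0 0; 0 1 2 0; 0 0 1 0; 0 0 0 1]
T2·T1 = [1 -2 -4 0; 0 1 2 0; 0 0 1 0; 0 0 0 1]
T3·…·T1 = [3 -6 -12 0; 0 -3 -6 0; 0 0 3 0; 0 0 0 1]
T4·…·T1 = [24/17 -3/17 -6/17 0; 45/17 -114/17 -228/17 0; 0 0 3 0; 0 0 0 1]
det M = -27; M⁻¹ = [38/51 -1/51 0 0; 5/17 -8/51 -2/3 0; 0 0 1/3 0; 0 0 0 1]
M⁻¹ · (57/17, -435/17, 9)ᵀ = (3, -1, 3)ᵀ

p = (3, -1, 3)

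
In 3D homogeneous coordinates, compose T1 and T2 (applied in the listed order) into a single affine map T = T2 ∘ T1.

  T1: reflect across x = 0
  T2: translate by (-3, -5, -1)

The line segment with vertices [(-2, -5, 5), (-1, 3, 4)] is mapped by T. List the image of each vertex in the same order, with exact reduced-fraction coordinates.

T1 reflect across x = 0: (-2, -5, 5) → (2, -5, 5); (-1, 3, 4) → (1, 3, 4)
T2 translate by (-3, -5, -1): (2, -5, 5) → (-1, -10, 4); (1, 3, 4) → (-2, -2, 3)

image vertices: (-1, -10, 4), (-2, -2, 3)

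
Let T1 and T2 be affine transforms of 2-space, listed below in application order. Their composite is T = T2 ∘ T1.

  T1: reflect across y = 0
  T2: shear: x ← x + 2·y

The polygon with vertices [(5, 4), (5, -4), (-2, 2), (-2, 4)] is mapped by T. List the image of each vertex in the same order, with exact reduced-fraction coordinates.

T1 reflect across y = 0: (5, 4) → (5, -4); (5, -4) → (5, 4); (-2, 2) → (-2, -2); (-2, 4) → (-2, -4)
T2 shear: x ← x + 2·y: (5, -4) → (-3, -4); (5, 4) → (13, 4); (-2, -2) → (-6, -2); (-2, -4) → (-10, -4)

image vertices: (-3, -4), (13, 4), (-6, -2), (-10, -4)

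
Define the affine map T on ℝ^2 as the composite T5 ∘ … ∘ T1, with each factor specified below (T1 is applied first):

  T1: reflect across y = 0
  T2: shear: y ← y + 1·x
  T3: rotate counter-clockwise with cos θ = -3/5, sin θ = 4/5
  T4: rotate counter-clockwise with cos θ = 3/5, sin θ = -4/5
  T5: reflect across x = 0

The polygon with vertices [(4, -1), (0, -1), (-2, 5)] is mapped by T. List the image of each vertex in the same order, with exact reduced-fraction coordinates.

image vertices: (92/25, 131/25), (24/25, 7/25), (-154/25, -97/25)

T1 reflect across y = 0: (4, -1) → (4, 1); (0, -1) → (0, 1); (-2, 5) → (-2, -5)
T2 shear: y ← y + 1·x: (4, 1) → (4, 5); (0, 1) → (0, 1); (-2, -5) → (-2, -7)
T3 rotate counter-clockwise with cos θ = -3/5, sin θ = 4/5: (4, 5) → (-32/5, 1/5); (0, 1) → (-4/5, -3/5); (-2, -7) → (34/5, 13/5)
T4 rotate counter-clockwise with cos θ = 3/5, sin θ = -4/5: (-32/5, 1/5) → (-92/25, 131/25); (-4/5, -3/5) → (-24/25, 7/25); (34/5, 13/5) → (154/25, -97/25)
T5 reflect across x = 0: (-92/25, 131/25) → (92/25, 131/25); (-24/25, 7/25) → (24/25, 7/25); (154/25, -97/25) → (-154/25, -97/25)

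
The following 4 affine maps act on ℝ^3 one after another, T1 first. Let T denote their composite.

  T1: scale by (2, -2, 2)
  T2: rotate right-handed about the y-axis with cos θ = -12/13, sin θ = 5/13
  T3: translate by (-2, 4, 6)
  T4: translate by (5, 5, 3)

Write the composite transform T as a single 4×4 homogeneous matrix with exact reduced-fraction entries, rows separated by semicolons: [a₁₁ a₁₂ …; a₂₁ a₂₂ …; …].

T = [-24/13 0 10/13 3; 0 -2 0 9; -10/13 0 -24/13 9; 0 0 0 1]

T1 = [2 0 0 0; 0 -2 0 0; 0 0 2 0; 0 0 0 1]
T2·T1 = [-24/13 0 10/13 0; 0 -2 0 0; -10/13 0 -24/13 0; 0 0 0 1]
T3·…·T1 = [-24/13 0 10/13 -2; 0 -2 0 4; -10/13 0 -24/13 6; 0 0 0 1]
T4·…·T1 = [-24/13 0 10/13 3; 0 -2 0 9; -10/13 0 -24/13 9; 0 0 0 1]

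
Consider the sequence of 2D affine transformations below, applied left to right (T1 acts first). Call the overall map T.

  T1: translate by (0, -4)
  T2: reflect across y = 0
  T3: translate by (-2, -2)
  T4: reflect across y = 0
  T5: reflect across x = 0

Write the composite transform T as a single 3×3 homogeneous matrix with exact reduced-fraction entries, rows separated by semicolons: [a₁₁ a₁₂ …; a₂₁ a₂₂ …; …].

T1 = [1 0 0; 0 1 -4; 0 0 1]
T2·T1 = [1 0 0; 0 -1 4; 0 0 1]
T3·…·T1 = [1 0 -2; 0 -1 2; 0 0 1]
T4·…·T1 = [1 0 -2; 0 1 -2; 0 0 1]
T5·…·T1 = [-1 0 2; 0 1 -2; 0 0 1]

T = [-1 0 2; 0 1 -2; 0 0 1]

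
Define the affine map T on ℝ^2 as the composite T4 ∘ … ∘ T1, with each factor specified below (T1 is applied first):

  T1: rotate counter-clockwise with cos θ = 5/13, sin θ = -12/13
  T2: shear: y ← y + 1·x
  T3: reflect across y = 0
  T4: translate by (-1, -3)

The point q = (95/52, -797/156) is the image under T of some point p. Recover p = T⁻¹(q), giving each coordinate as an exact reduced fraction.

T1 = [5/13 12/13 0; -12/13 5/13 0; 0 0 1]
T2·T1 = [5/13 12/13 0; -7/13 17/13 0; 0 0 1]
T3·…·T1 = [5/13 12/13 0; 7/13 -17/13 0; 0 0 1]
T4·…·T1 = [5/13 12/13 -1; 7/13 -17/13 -3; 0 0 1]
det M = -1; M⁻¹ = [17/13 12/13 53/13; 7/13 -5/13 -8/13; 0 0 1]
M⁻¹ · (95/52, -797/156)ᵀ = (7/4, 7/3)ᵀ

p = (7/4, 7/3)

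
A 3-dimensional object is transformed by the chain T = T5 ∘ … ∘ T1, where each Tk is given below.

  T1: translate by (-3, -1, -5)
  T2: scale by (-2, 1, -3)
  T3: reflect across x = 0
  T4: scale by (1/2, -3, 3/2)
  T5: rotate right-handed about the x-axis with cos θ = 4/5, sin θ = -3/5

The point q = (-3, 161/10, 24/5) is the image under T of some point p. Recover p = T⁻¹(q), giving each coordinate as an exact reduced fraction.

T1 = [1 0 0 -3; 0 1 0 -1; 0 0 1 -5; 0 0 0 1]
T2·T1 = [-2 0 0 6; 0 1 0 -1; 0 0 -3 15; 0 0 0 1]
T3·…·T1 = [2 0 0 -6; 0 1 0 -1; 0 0 -3 15; 0 0 0 1]
T4·…·T1 = [1 0 0 -3; 0 -3 0 3; 0 0 -9/2 45/2; 0 0 0 1]
T5·…·T1 = [1 0 0 -3; 0 -12/5 -27/10 159/10; 0 9/5 -18/5 81/5; 0 0 0 1]
det M = 27/2; M⁻¹ = [1 0 0 3; 0 -4/15 1/5 1; 0 -2/15 -8/45 5; 0 0 0 1]
M⁻¹ · (-3, 161/10, 24/5)ᵀ = (0, -7/3, 2)ᵀ

p = (0, -7/3, 2)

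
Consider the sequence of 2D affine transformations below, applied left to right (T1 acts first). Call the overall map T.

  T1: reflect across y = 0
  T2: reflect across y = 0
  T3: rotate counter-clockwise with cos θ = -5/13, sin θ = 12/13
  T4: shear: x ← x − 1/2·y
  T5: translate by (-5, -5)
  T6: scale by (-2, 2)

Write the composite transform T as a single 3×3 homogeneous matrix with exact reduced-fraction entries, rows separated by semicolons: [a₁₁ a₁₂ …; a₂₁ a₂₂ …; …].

T1 = [1 0 0; 0 -1 0; 0 0 1]
T2·T1 = [1 0 0; 0 1 0; 0 0 1]
T3·…·T1 = [-5/13 -12/13 0; 12/13 -5/13 0; 0 0 1]
T4·…·T1 = [-11/13 -19/26 0; 12/13 -5/13 0; 0 0 1]
T5·…·T1 = [-11/13 -19/26 -5; 12/13 -5/13 -5; 0 0 1]
T6·…·T1 = [22/13 19/13 10; 24/13 -10/13 -10; 0 0 1]

T = [22/13 19/13 10; 24/13 -10/13 -10; 0 0 1]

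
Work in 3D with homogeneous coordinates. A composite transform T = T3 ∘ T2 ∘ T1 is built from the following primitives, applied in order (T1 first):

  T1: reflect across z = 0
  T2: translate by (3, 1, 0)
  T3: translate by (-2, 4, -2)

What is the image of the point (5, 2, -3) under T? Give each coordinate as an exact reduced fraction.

T1 reflect across z = 0: (5, 2, -3) → (5, 2, 3)
T2 translate by (3, 1, 0): (5, 2, 3) → (8, 3, 3)
T3 translate by (-2, 4, -2): (8, 3, 3) → (6, 7, 1)

T(p) = (6, 7, 1)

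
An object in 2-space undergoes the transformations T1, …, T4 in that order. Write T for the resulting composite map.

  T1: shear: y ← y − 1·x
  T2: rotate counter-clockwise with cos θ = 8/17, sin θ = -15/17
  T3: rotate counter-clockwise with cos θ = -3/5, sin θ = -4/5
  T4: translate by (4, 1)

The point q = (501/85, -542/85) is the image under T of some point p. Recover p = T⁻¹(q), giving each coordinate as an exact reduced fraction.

p = (-3, 4)

T1 = [1 0 0; -1 1 0; 0 0 1]
T2·T1 = [-7/17 15/17 0; -23/17 8/17 0; 0 0 1]
T3·…·T1 = [-71/85 -13/85 0; 97/85 -84/85 0; 0 0 1]
T4·…·T1 = [-71/85 -13/85 4; 97/85 -84/85 1; 0 0 1]
det M = 1; M⁻¹ = [-84/85 13/85 19/5; -97/85 -71/85 27/5; 0 0 1]
M⁻¹ · (501/85, -542/85)ᵀ = (-3, 4)ᵀ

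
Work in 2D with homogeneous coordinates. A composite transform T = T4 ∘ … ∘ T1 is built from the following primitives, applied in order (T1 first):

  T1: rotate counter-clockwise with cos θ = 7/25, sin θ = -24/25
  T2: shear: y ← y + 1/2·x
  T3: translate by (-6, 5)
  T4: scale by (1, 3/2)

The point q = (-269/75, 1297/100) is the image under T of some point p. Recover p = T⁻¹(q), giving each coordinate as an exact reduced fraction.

p = (-5/3, 3)

T1 = [7/25 24/25 0; -24/25 7/25 0; 0 0 1]
T2·T1 = [7/25 24/25 0; -41/50 19/25 0; 0 0 1]
T3·…·T1 = [7/25 24/25 -6; -41/50 19/25 5; 0 0 1]
T4·…·T1 = [7/25 24/25 -6; -123/100 57/50 15/2; 0 0 1]
det M = 3/2; M⁻¹ = [19/25 -16/25 234/25; 41/50 14/75 88/25; 0 0 1]
M⁻¹ · (-269/75, 1297/100)ᵀ = (-5/3, 3)ᵀ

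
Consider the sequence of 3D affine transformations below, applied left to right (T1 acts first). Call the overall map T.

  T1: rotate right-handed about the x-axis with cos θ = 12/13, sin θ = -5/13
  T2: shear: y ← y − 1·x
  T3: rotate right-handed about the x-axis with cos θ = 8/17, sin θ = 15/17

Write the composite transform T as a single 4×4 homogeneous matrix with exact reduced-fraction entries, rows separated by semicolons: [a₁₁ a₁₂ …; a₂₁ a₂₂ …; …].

T1 = [1 0 0 0; 0 12/13 5/13 0; 0 -5/13 12/13 0; 0 0 0 1]
T2·T1 = [1 0 0 0; -1 12/13 5/13 0; 0 -5/13 12/13 0; 0 0 0 1]
T3·…·T1 = [1 0 0 0; -8/17 171/221 -140/221 0; -15/17 140/221 171/221 0; 0 0 0 1]

T = [1 0 0 0; -8/17 171/221 -140/221 0; -15/17 140/221 171/221 0; 0 0 0 1]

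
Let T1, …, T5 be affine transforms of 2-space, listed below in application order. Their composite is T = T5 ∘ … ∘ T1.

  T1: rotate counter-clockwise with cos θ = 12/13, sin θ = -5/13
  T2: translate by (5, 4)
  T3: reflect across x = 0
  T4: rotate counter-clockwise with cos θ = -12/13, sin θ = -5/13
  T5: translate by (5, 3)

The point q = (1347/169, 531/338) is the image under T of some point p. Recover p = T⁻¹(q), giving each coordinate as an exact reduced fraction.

T1 = [12/13 5/13 0; -5/13 12/13 0; 0 0 1]
T2·T1 = [12/13 5/13 5; -5/13 12/13 4; 0 0 1]
T3·…·T1 = [-12/13 -5/13 -5; -5/13 12/13 4; 0 0 1]
T4·…·T1 = [119/169 120/169 80/13; 120/169 -119/169 -23/13; 0 0 1]
T5·…·T1 = [119/169 120/169 145/13; 120/169 -119/169 16/13; 0 0 1]
det M = -1; M⁻¹ = [119/169 120/169 -1475/169; 120/169 -119/169 -1192/169; 0 0 1]
M⁻¹ · (1347/169, 531/338)ᵀ = (-2, -5/2)ᵀ

p = (-2, -5/2)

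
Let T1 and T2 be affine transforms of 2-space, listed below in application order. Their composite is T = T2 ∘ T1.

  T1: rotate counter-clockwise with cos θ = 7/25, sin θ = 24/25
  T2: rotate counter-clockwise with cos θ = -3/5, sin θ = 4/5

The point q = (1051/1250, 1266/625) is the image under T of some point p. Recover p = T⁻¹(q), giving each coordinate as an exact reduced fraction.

p = (-3/2, -8/5)

T1 = [7/25 -24/25 0; 24/25 7/25 0; 0 0 1]
T2·T1 = [-117/125 44/125 0; -44/125 -117/125 0; 0 0 1]
det M = 1; M⁻¹ = [-117/125 -44/125 0; 44/125 -117/125 0; 0 0 1]
M⁻¹ · (1051/1250, 1266/625)ᵀ = (-3/2, -8/5)ᵀ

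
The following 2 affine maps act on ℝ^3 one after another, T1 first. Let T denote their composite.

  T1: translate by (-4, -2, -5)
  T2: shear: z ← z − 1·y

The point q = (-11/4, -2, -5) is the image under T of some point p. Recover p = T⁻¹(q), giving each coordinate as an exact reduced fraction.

T1 = [1 0 0 -4; 0 1 0 -2; 0 0 1 -5; 0 0 0 1]
T2·T1 = [1 0 0 -4; 0 1 0 -2; 0 -1 1 -3; 0 0 0 1]
det M = 1; M⁻¹ = [1 0 0 4; 0 1 0 2; 0 1 1 5; 0 0 0 1]
M⁻¹ · (-11/4, -2, -5)ᵀ = (5/4, 0, -2)ᵀ

p = (5/4, 0, -2)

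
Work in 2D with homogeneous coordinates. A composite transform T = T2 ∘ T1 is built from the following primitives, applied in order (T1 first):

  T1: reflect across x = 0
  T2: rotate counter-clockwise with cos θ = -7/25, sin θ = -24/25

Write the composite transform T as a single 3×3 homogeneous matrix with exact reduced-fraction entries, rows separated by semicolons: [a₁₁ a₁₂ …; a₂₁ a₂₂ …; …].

T = [7/25 24/25 0; 24/25 -7/25 0; 0 0 1]

T1 = [-1 0 0; 0 1 0; 0 0 1]
T2·T1 = [7/25 24/25 0; 24/25 -7/25 0; 0 0 1]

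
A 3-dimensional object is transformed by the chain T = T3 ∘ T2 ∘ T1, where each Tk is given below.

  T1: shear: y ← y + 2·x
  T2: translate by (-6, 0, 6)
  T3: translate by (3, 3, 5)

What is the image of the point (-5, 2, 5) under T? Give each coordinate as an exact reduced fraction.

T1 shear: y ← y + 2·x: (-5, 2, 5) → (-5, -8, 5)
T2 translate by (-6, 0, 6): (-5, -8, 5) → (-11, -8, 11)
T3 translate by (3, 3, 5): (-11, -8, 11) → (-8, -5, 16)

T(p) = (-8, -5, 16)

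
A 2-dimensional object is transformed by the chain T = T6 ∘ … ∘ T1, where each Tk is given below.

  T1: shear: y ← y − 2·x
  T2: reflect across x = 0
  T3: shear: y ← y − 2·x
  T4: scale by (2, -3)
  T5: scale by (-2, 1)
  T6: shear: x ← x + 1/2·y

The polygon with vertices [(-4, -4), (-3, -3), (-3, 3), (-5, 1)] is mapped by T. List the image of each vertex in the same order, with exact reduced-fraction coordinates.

image vertices: (-10, 12), (-15/2, 9), (-33/2, -9), (-43/2, -3)

T1 shear: y ← y − 2·x: (-4, -4) → (-4, 4); (-3, -3) → (-3, 3); (-3, 3) → (-3, 9); (-5, 1) → (-5, 11)
T2 reflect across x = 0: (-4, 4) → (4, 4); (-3, 3) → (3, 3); (-3, 9) → (3, 9); (-5, 11) → (5, 11)
T3 shear: y ← y − 2·x: (4, 4) → (4, -4); (3, 3) → (3, -3); (3, 9) → (3, 3); (5, 11) → (5, 1)
T4 scale by (2, -3): (4, -4) → (8, 12); (3, -3) → (6, 9); (3, 3) → (6, -9); (5, 1) → (10, -3)
T5 scale by (-2, 1): (8, 12) → (-16, 12); (6, 9) → (-12, 9); (6, -9) → (-12, -9); (10, -3) → (-20, -3)
T6 shear: x ← x + 1/2·y: (-16, 12) → (-10, 12); (-12, 9) → (-15/2, 9); (-12, -9) → (-33/2, -9); (-20, -3) → (-43/2, -3)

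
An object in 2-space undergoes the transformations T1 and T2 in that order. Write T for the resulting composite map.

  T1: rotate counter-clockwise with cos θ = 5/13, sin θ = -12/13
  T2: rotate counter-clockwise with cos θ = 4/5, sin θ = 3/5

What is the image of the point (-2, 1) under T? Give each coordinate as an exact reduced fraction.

T1 rotate counter-clockwise with cos θ = 5/13, sin θ = -12/13: (-2, 1) → (2/13, 29/13)
T2 rotate counter-clockwise with cos θ = 4/5, sin θ = 3/5: (2/13, 29/13) → (-79/65, 122/65)

T(p) = (-79/65, 122/65)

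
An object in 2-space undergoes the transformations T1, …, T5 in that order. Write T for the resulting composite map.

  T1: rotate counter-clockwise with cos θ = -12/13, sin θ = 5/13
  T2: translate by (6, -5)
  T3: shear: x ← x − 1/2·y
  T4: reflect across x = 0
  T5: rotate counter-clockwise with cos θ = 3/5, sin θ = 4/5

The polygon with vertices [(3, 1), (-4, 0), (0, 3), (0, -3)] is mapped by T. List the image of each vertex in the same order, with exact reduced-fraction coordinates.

T1 rotate counter-clockwise with cos θ = -12/13, sin θ = 5/13: (3, 1) → (-41/13, 3/13); (-4, 0) → (48/13, -20/13); (0, 3) → (-15/13, -36/13); (0, -3) → (15/13, 36/13)
T2 translate by (6, -5): (-41/13, 3/13) → (37/13, -62/13); (48/13, -20/13) → (126/13, -85/13); (-15/13, -36/13) → (63/13, -101/13); (15/13, 36/13) → (93/13, -29/13)
T3 shear: x ← x − 1/2·y: (37/13, -62/13) → (68/13, -62/13); (126/13, -85/13) → (337/26, -85/13); (63/13, -101/13) → (227/26, -101/13); (93/13, -29/13) → (215/26, -29/13)
T4 reflect across x = 0: (68/13, -62/13) → (-68/13, -62/13); (337/26, -85/13) → (-337/26, -85/13); (227/26, -101/13) → (-227/26, -101/13); (215/26, -29/13) → (-215/26, -29/13)
T5 rotate counter-clockwise with cos θ = 3/5, sin θ = 4/5: (-68/13, -62/13) → (44/65, -458/65); (-337/26, -85/13) → (-331/130, -929/65); (-227/26, -101/13) → (127/130, -757/65); (-215/26, -29/13) → (-413/130, -517/65)

image vertices: (44/65, -458/65), (-331/130, -929/65), (127/130, -757/65), (-413/130, -517/65)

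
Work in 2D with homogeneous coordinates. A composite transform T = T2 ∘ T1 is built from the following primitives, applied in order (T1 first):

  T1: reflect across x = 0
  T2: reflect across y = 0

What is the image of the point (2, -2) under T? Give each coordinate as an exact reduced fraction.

T1 reflect across x = 0: (2, -2) → (-2, -2)
T2 reflect across y = 0: (-2, -2) → (-2, 2)

T(p) = (-2, 2)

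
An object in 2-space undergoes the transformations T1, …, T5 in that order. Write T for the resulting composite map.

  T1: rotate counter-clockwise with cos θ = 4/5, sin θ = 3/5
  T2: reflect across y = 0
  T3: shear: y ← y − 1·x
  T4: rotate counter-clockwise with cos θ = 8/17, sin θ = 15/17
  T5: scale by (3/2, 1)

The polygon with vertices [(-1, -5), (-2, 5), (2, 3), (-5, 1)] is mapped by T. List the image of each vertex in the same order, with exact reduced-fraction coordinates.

T1 rotate counter-clockwise with cos θ = 4/5, sin θ = 3/5: (-1, -5) → (11/5, -23/5); (-2, 5) → (-23/5, 14/5); (2, 3) → (-1/5, 18/5); (-5, 1) → (-23/5, -11/5)
T2 reflect across y = 0: (11/5, -23/5) → (11/5, 23/5); (-23/5, 14/5) → (-23/5, -14/5); (-1/5, 18/5) → (-1/5, -18/5); (-23/5, -11/5) → (-23/5, 11/5)
T3 shear: y ← y − 1·x: (11/5, 23/5) → (11/5, 12/5); (-23/5, -14/5) → (-23/5, 9/5); (-1/5, -18/5) → (-1/5, -17/5); (-23/5, 11/5) → (-23/5, 34/5)
T4 rotate counter-clockwise with cos θ = 8/17, sin θ = 15/17: (11/5, 12/5) → (-92/85, 261/85); (-23/5, 9/5) → (-319/85, -273/85); (-1/5, -17/5) → (247/85, -151/85); (-23/5, 34/5) → (-694/85, -73/85)
T5 scale by (3/2, 1): (-92/85, 261/85) → (-138/85, 261/85); (-319/85, -273/85) → (-957/170, -273/85); (247/85, -151/85) → (741/170, -151/85); (-694/85, -73/85) → (-1041/85, -73/85)

image vertices: (-138/85, 261/85), (-957/170, -273/85), (741/170, -151/85), (-1041/85, -73/85)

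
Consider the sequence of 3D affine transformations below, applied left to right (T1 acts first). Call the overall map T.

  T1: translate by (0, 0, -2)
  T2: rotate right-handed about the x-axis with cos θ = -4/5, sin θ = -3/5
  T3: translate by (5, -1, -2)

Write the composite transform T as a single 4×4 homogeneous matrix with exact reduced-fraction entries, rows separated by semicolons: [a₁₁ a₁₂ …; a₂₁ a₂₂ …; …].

T = [1 0 0 5; 0 -4/5 3/5 -11/5; 0 -3/5 -4/5 -2/5; 0 0 0 1]

T1 = [1 0 0 0; 0 1 0 0; 0 0 1 -2; 0 0 0 1]
T2·T1 = [1 0 0 0; 0 -4/5 3/5 -6/5; 0 -3/5 -4/5 8/5; 0 0 0 1]
T3·…·T1 = [1 0 0 5; 0 -4/5 3/5 -11/5; 0 -3/5 -4/5 -2/5; 0 0 0 1]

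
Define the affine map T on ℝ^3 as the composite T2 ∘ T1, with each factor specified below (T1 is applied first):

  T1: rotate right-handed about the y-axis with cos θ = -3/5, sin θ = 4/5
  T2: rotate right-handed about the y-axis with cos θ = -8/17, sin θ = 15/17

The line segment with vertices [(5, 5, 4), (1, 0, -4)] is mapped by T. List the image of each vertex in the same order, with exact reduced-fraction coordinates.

T1 rotate right-handed about the y-axis with cos θ = -3/5, sin θ = 4/5: (5, 5, 4) → (1/5, 5, -32/5); (1, 0, -4) → (-19/5, 0, 8/5)
T2 rotate right-handed about the y-axis with cos θ = -8/17, sin θ = 15/17: (1/5, 5, -32/5) → (-488/85, 5, 241/85); (-19/5, 0, 8/5) → (16/5, 0, 13/5)

image vertices: (-488/85, 5, 241/85), (16/5, 0, 13/5)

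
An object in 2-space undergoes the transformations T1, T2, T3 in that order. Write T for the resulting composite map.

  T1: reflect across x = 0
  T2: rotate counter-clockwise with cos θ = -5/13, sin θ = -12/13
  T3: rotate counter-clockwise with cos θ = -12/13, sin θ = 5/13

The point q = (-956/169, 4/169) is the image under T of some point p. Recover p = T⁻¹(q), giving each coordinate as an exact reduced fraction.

T1 = [-1 0 0; 0 1 0; 0 0 1]
T2·T1 = [5/13 12/13 0; 12/13 -5/13 0; 0 0 1]
T3·…·T1 = [-120/169 -119/169 0; -119/169 120/169 0; 0 0 1]
det M = -1; M⁻¹ = [-120/169 -119/169 0; -119/169 120/169 0; 0 0 1]
M⁻¹ · (-956/169, 4/169)ᵀ = (4, 4)ᵀ

p = (4, 4)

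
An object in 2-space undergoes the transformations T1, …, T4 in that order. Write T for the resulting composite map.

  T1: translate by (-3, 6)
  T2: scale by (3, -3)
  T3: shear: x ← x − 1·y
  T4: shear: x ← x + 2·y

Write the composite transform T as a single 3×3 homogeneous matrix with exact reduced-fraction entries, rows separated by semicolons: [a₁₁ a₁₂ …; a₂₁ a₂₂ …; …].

T1 = [1 0 -3; 0 1 6; 0 0 1]
T2·T1 = [3 0 -9; 0 -3 -18; 0 0 1]
T3·…·T1 = [3 3 9; 0 -3 -18; 0 0 1]
T4·…·T1 = [3 -3 -27; 0 -3 -18; 0 0 1]

T = [3 -3 -27; 0 -3 -18; 0 0 1]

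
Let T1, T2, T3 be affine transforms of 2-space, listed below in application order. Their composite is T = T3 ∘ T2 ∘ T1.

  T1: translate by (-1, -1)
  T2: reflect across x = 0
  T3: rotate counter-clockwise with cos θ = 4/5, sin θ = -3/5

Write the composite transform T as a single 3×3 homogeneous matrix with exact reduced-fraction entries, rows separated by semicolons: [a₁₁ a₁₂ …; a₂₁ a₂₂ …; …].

T1 = [1 0 -1; 0 1 -1; 0 0 1]
T2·T1 = [-1 0 1; 0 1 -1; 0 0 1]
T3·…·T1 = [-4/5 3/5 1/5; 3/5 4/5 -7/5; 0 0 1]

T = [-4/5 3/5 1/5; 3/5 4/5 -7/5; 0 0 1]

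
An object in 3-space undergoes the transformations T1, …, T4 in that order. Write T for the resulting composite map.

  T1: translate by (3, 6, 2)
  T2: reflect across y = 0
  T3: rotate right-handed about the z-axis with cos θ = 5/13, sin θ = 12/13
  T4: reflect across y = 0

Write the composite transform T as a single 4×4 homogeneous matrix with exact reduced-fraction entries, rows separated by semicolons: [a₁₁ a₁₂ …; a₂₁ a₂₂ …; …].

T1 = [1 0 0 3; 0 1 0 6; 0 0 1 2; 0 0 0 1]
T2·T1 = [1 0 0 3; 0 -1 0 -6; 0 0 1 2; 0 0 0 1]
T3·…·T1 = [5/13 12/13 0 87/13; 12/13 -5/13 0 6/13; 0 0 1 2; 0 0 0 1]
T4·…·T1 = [5/13 12/13 0 87/13; -12/13 5/13 0 -6/13; 0 0 1 2; 0 0 0 1]

T = [5/13 12/13 0 87/13; -12/13 5/13 0 -6/13; 0 0 1 2; 0 0 0 1]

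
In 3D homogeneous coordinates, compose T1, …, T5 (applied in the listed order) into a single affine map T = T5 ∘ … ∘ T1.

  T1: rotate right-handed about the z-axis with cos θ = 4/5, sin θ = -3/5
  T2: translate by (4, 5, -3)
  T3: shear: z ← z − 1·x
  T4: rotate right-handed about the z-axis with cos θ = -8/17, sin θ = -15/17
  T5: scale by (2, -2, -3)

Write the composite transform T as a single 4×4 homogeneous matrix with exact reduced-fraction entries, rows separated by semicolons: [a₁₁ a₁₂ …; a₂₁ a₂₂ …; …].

T = [-154/85 72/85 0 86/17; 72/85 154/85 0 200/17; 12/5 9/5 -3 21; 0 0 0 1]

T1 = [4/5 3/5 0 0; -3/5 4/5 0 0; 0 0 1 0; 0 0 0 1]
T2·T1 = [4/5 3/5 0 4; -3/5 4/5 0 5; 0 0 1 -3; 0 0 0 1]
T3·…·T1 = [4/5 3/5 0 4; -3/5 4/5 0 5; -4/5 -3/5 1 -7; 0 0 0 1]
T4·…·T1 = [-77/85 36/85 0 43/17; -36/85 -77/85 0 -100/17; -4/5 -3/5 1 -7; 0 0 0 1]
T5·…·T1 = [-154/85 72/85 0 86/17; 72/85 154/85 0 200/17; 12/5 9/5 -3 21; 0 0 0 1]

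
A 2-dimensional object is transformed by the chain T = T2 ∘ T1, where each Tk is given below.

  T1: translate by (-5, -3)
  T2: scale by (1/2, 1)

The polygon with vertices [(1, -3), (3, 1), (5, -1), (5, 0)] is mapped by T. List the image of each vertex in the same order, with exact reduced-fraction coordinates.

T1 translate by (-5, -3): (1, -3) → (-4, -6); (3, 1) → (-2, -2); (5, -1) → (0, -4); (5, 0) → (0, -3)
T2 scale by (1/2, 1): (-4, -6) → (-2, -6); (-2, -2) → (-1, -2); (0, -4) → (0, -4); (0, -3) → (0, -3)

image vertices: (-2, -6), (-1, -2), (0, -4), (0, -3)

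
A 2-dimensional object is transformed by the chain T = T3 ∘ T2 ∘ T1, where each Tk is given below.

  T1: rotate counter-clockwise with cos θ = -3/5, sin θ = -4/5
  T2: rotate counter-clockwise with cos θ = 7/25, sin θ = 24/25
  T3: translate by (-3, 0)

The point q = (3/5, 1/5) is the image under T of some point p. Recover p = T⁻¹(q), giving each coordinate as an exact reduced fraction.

T1 = [-3/5 4/5 0; -4/5 -3/5 0; 0 0 1]
T2·T1 = [3/5 4/5 0; -4/5 3/5 0; 0 0 1]
T3·…·T1 = [3/5 4/5 -3; -4/5 3/5 0; 0 0 1]
det M = 1; M⁻¹ = [3/5 -4/5 9/5; 4/5 3/5 12/5; 0 0 1]
M⁻¹ · (3/5, 1/5)ᵀ = (2, 3)ᵀ

p = (2, 3)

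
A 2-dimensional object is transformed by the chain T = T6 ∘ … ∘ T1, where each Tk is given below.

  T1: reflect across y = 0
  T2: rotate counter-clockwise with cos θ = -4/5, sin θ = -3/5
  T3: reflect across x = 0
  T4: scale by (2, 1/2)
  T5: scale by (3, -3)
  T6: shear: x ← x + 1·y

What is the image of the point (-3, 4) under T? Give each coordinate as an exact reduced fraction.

T1 reflect across y = 0: (-3, 4) → (-3, -4)
T2 rotate counter-clockwise with cos θ = -4/5, sin θ = -3/5: (-3, -4) → (0, 5)
T3 reflect across x = 0: (0, 5) → (0, 5)
T4 scale by (2, 1/2): (0, 5) → (0, 5/2)
T5 scale by (3, -3): (0, 5/2) → (0, -15/2)
T6 shear: x ← x + 1·y: (0, -15/2) → (-15/2, -15/2)

T(p) = (-15/2, -15/2)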